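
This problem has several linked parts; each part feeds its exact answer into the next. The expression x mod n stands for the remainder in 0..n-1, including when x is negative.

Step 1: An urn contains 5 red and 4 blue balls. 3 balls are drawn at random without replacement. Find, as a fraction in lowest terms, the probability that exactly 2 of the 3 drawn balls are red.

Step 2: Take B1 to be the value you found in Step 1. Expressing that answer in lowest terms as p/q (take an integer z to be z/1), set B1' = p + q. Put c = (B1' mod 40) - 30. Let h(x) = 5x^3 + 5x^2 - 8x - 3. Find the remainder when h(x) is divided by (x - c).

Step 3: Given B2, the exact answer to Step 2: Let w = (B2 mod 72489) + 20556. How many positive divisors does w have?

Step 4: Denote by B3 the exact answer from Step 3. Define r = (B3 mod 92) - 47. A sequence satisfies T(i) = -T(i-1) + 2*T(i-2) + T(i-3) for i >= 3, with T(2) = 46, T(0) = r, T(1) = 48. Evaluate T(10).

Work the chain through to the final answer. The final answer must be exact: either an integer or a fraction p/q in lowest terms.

2571

Step 1: total draws C(9,3) = 84; favorable C(5,2)*C(4,1) = 40; P = 10/21; answer 10/21
Step 2: B1 = 10/21; threaded value p + q = 31; c = 1; remainder = value at the root: 5*(1)^3 + 5*(1)^2 - 8*(1)^1 - 3 = (5) + (5) + (-8) + (-3) = -1; answer -1
Step 3: B2 = -1; w = 93044; 93044 = 2^2 * 7 * 3323; number of divisors = (2+1) * (1+1) * (1+1) = 12; answer 12
Step 4: B3 = 12; r = -35; T(3) = -1*(46) + 2*(48) + 1*(-35) = 15; iterating: T(3)=15, T(4)=125, T(5)=-49, T(6)=314, T(7)=-287, T(8)=866, T(9)=-1126, T(10)=2571; answer 2571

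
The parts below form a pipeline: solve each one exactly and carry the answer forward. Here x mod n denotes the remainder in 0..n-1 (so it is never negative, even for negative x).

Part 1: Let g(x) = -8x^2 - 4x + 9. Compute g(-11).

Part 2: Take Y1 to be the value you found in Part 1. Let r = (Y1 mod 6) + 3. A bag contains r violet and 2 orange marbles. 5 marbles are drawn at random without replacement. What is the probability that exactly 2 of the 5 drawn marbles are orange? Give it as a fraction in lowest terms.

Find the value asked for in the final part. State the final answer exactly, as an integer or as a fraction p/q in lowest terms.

Part 1: -8*(-11)^2 - 4*(-11)^1 + 9 = (-968) + (44) + (9) = -915; answer -915
Part 2: Y1 = -915; r = 6; total draws C(8,5) = 56; favorable C(2,2)*C(6,3) = 20; P = 5/14; answer 5/14

5/14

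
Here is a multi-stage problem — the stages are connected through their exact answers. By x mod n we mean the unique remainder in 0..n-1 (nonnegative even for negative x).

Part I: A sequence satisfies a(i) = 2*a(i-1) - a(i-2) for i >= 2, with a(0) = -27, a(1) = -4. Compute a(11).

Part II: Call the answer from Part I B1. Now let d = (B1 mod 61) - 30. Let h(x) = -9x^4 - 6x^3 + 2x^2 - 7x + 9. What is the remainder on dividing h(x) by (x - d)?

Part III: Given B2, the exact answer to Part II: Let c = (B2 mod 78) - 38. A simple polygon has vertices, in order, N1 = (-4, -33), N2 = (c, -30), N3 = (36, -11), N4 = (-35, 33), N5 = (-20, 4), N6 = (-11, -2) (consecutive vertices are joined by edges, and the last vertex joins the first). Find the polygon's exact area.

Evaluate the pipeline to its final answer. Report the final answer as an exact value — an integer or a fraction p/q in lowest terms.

1734

Part I: a(2) = 2*(-4) - 1*(-27) = 19; iterating: a(2)=19, a(3)=42, a(4)=65, a(5)=88, a(6)=111, a(7)=134, a(8)=157, a(9)=180, a(10)=203, a(11)=226; answer 226
Part II: B1 = 226; d = 13; remainder = value at the root: -9*(13)^4 - 6*(13)^3 + 2*(13)^2 - 7*(13)^1 + 9 = (-257049) + (-13182) + (338) + (-91) + (9) = -269975; answer -269975
Part III: B2 = -269975; c = 23; cross terms: (-4*-30 - 23*-33)=879, (23*-11 - 36*-30)=827, (36*33 - -35*-11)=803, (-35*4 - -20*33)=520, (-20*-2 - -11*4)=84, (-11*-33 - -4*-2)=355; twice the area = |3468| = 3468; area = 1734; answer 1734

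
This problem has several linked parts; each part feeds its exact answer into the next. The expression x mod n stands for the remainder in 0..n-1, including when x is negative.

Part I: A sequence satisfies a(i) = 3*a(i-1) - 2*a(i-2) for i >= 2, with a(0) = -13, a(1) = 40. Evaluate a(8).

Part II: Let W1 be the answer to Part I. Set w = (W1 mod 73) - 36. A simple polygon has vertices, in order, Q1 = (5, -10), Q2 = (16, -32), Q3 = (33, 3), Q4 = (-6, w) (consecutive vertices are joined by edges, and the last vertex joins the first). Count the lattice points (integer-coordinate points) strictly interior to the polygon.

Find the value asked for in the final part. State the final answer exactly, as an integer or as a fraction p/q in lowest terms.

Part I: a(2) = 3*(40) - 2*(-13) = 146; iterating: a(2)=146, a(3)=358, a(4)=782, a(5)=1630, a(6)=3326, a(7)=6718, a(8)=13502; answer 13502
Part II: W1 = 13502; w = 34; cross terms: (5*-32 - 16*-10)=0, (16*3 - 33*-32)=1104, (33*34 - -6*3)=1140, (-6*-10 - 5*34)=-110; twice the area = |2134| = 2134; area = 1067; boundary points = 11 + 1 + 1 + 11 = 24; strictly interior points = area - boundary/2 + 1 = 1056; answer 1056

1056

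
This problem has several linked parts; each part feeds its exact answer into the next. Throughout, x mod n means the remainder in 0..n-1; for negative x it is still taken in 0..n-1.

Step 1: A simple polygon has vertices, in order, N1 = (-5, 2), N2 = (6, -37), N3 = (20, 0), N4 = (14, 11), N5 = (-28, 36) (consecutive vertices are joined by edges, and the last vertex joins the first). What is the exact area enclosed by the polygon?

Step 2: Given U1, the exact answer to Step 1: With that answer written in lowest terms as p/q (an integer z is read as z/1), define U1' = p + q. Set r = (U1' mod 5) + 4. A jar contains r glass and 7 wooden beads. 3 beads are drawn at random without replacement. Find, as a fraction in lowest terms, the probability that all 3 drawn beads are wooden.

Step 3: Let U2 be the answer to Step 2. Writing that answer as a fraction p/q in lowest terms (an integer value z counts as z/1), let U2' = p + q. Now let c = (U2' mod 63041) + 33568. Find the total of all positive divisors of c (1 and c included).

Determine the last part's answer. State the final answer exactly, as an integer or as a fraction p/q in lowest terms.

Step 1: cross terms: (-5*-37 - 6*2)=173, (6*0 - 20*-37)=740, (20*11 - 14*0)=220, (14*36 - -28*11)=812, (-28*2 - -5*36)=124; twice the area = |2069| = 2069; area = 2069/2; answer 2069/2
Step 2: U1 = 2069/2; threaded value p + q = 2071; r = 5; total draws C(12,3) = 220; favorable C(7,3) = 35; P = 7/44; answer 7/44
Step 3: U2 = 7/44; threaded value p + q = 51; c = 33619; 33619 is prime, so its only divisors are 1 and 33619; sigma = 1 + 33619 = 33620; answer 33620

33620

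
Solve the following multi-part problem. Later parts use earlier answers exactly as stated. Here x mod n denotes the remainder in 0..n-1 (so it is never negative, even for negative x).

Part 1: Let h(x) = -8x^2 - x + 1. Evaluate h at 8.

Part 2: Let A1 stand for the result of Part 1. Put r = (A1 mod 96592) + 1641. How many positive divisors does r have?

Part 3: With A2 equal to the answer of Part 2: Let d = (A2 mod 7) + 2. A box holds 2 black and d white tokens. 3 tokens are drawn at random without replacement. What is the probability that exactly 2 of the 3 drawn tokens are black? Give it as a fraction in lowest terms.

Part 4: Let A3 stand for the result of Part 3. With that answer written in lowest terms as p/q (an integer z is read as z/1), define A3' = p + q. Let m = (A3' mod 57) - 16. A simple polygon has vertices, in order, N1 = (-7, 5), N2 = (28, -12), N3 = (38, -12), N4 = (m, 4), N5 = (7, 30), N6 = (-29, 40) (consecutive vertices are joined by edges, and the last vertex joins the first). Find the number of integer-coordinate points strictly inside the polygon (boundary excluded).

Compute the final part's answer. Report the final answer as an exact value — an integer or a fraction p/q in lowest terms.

Part 1: -8*(8)^2 - 1*(8)^1 + 1 = (-512) + (-8) + (1) = -519; answer -519
Part 2: A1 = -519; r = 97714; 97714 = 2 * 48857; number of divisors = (1+1) * (1+1) = 4; answer 4
Part 3: A2 = 4; d = 6; total draws C(8,3) = 56; favorable C(2,2)*C(6,1) = 6; P = 3/28; answer 3/28
Part 4: A3 = 3/28; threaded value p + q = 31; m = 15; cross terms: (-7*-12 - 28*5)=-56, (28*-12 - 38*-12)=120, (38*4 - 15*-12)=332, (15*30 - 7*4)=422, (7*40 - -29*30)=1150, (-29*5 - -7*40)=135; twice the area = |2103| = 2103; area = 2103/2; boundary points = 1 + 10 + 1 + 2 + 2 + 1 = 17; strictly interior points = area - boundary/2 + 1 = 1044; answer 1044

1044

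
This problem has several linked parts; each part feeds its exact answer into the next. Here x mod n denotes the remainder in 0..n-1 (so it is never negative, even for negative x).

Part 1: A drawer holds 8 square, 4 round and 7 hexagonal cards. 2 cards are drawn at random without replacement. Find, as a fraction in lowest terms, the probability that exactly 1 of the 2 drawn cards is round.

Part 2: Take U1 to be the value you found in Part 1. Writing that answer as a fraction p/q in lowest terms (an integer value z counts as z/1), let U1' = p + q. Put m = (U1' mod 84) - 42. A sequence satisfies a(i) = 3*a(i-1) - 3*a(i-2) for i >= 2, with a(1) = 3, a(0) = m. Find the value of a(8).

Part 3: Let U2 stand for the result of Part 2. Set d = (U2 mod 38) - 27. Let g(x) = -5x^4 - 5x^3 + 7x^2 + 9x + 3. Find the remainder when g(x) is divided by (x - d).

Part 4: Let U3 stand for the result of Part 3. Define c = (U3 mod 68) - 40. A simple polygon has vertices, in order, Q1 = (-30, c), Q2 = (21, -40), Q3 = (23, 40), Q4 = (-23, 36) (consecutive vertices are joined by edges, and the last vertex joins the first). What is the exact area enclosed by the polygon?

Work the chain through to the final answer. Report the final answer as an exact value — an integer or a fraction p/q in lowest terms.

2872

Part 1: total draws C(19,2) = 171; favorable C(4,1)*C(15,1) = 60; P = 20/57; answer 20/57
Part 2: U1 = 20/57; threaded value p + q = 77; m = 35; a(2) = 3*(3) - 3*(35) = -96; iterating: a(2)=-96, a(3)=-297, a(4)=-603, a(5)=-918, a(6)=-945, a(7)=-81, a(8)=2592; answer 2592
Part 3: U2 = 2592; d = -19; remainder = value at the root: -5*(-19)^4 - 5*(-19)^3 + 7*(-19)^2 + 9*(-19)^1 + 3 = (-651605) + (34295) + (2527) + (-171) + (3) = -614951; answer -614951
Part 4: U3 = -614951; c = 1; cross terms: (-30*-40 - 21*1)=1179, (21*40 - 23*-40)=1760, (23*36 - -23*40)=1748, (-23*1 - -30*36)=1057; twice the area = |5744| = 5744; area = 2872; answer 2872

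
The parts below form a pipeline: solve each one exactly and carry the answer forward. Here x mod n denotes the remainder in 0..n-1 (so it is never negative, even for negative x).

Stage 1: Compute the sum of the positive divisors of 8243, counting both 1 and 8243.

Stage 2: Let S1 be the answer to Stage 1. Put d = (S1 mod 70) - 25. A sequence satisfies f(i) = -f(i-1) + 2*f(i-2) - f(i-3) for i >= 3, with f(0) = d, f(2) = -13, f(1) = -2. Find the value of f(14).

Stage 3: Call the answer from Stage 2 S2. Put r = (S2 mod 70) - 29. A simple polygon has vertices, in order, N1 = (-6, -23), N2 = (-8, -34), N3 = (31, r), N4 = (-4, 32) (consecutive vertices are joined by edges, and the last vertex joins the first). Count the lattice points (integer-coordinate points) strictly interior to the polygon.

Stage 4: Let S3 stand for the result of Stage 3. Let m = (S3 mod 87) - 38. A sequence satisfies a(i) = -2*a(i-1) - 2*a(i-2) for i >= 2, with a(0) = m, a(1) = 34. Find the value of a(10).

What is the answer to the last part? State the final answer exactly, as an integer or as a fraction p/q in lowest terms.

-320

Stage 1: 8243 is prime, so its only divisors are 1 and 8243; sigma = 1 + 8243 = 8244; answer 8244
Stage 2: S1 = 8244; d = 29; f(3) = -1*(-13) + 2*(-2) - 1*(29) = -20; iterating: f(3)=-20, f(4)=-4, f(5)=-23, f(6)=35, f(7)=-77, f(8)=170, f(9)=-359, f(10)=776, f(11)=-1664, f(12)=3575, f(13)=-7679, f(14)=16493; answer 16493
Stage 3: S2 = 16493; r = 14; cross terms: (-6*-34 - -8*-23)=20, (-8*14 - 31*-34)=942, (31*32 - -4*14)=1048, (-4*-23 - -6*32)=284; twice the area = |2294| = 2294; area = 1147; boundary points = 1 + 3 + 1 + 1 = 6; strictly interior points = area - boundary/2 + 1 = 1145; answer 1145
Stage 4: S3 = 1145; m = -24; a(2) = -2*(34) - 2*(-24) = -20; iterating: a(2)=-20, a(3)=-28, a(4)=96, a(5)=-136, a(6)=80, a(7)=112, a(8)=-384, a(9)=544, a(10)=-320; answer -320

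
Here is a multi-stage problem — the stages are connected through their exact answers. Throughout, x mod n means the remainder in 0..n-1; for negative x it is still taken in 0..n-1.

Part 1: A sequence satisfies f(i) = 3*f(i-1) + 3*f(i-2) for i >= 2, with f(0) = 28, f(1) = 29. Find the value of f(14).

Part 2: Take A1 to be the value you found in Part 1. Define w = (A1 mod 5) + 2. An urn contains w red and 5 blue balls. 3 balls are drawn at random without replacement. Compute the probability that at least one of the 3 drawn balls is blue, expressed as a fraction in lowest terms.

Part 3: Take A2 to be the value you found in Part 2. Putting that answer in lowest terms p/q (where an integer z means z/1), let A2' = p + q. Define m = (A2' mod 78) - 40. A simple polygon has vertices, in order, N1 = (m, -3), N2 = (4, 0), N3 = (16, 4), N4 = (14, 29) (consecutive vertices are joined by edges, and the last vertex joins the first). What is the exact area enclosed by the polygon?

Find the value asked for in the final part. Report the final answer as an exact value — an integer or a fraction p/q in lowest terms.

597/2

Part 1: f(2) = 3*(29) + 3*(28) = 171; iterating: f(2)=171, f(3)=600, f(4)=2313, f(5)=8739, f(6)=33156, f(7)=125685, f(8)=476523, f(9)=1806624, f(10)=6849441, f(11)=25968195, f(12)=98452908, f(13)=373263309, f(14)=1415148651; answer 1415148651
Part 2: A1 = 1415148651; w = 3; total draws C(8,3) = 56; complement C(3,3) = 1; favorable 56 - 1 = 55; P = 55/56; answer 55/56
Part 3: A2 = 55/56; threaded value p + q = 111; m = -7; cross terms: (-7*0 - 4*-3)=12, (4*4 - 16*0)=16, (16*29 - 14*4)=408, (14*-3 - -7*29)=161; twice the area = |597| = 597; area = 597/2; answer 597/2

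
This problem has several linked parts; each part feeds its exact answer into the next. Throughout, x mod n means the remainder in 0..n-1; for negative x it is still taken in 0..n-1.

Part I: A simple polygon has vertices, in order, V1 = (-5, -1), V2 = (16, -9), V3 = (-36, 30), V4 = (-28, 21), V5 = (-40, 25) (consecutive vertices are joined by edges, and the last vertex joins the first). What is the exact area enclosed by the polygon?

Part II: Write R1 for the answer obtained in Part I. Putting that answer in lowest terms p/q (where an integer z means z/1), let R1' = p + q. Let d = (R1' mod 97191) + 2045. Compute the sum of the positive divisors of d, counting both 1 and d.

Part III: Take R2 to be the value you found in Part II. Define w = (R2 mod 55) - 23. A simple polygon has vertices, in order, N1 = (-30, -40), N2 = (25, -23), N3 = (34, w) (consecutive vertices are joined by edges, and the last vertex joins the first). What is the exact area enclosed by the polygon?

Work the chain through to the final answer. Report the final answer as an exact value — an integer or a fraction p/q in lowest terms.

153/2

Part I: cross terms: (-5*-9 - 16*-1)=61, (16*30 - -36*-9)=156, (-36*21 - -28*30)=84, (-28*25 - -40*21)=140, (-40*-1 - -5*25)=165; twice the area = |606| = 606; area = 303; answer 303
Part II: R1 = 303; threaded value p + q = 304; d = 2349; 2349 = 3^4 * 29; sigma = (1 + 3 + 9 + 27 + 81) * (1 + 29) = 121 * 30 = 3630; answer 3630
Part III: R2 = 3630; w = -23; cross terms: (-30*-23 - 25*-40)=1690, (25*-23 - 34*-23)=207, (34*-40 - -30*-23)=-2050; twice the area = |-153| = 153; area = 153/2; answer 153/2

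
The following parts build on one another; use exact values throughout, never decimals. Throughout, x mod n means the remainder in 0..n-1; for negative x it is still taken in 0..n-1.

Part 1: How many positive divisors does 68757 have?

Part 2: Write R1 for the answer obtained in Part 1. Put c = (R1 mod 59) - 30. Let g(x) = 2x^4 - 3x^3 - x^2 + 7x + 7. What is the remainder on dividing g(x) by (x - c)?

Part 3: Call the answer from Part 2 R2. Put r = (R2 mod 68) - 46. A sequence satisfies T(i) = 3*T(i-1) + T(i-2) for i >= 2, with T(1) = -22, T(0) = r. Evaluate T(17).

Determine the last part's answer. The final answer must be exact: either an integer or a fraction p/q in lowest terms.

-3873321859

Part 1: 68757 = 3 * 13 * 41 * 43; number of divisors = (1+1) * (1+1) * (1+1) * (1+1) = 16; answer 16
Part 2: R1 = 16; c = -14; remainder = value at the root: 2*(-14)^4 - 3*(-14)^3 - 1*(-14)^2 + 7*(-14)^1 + 7 = (76832) + (8232) + (-196) + (-98) + (7) = 84777; answer 84777
Part 3: R2 = 84777; r = 3; T(2) = 3*(-22) + 1*(3) = -63; iterating: T(2)=-63, T(3)=-211, T(4)=-696, T(5)=-2299, T(6)=-7593, T(7)=-25078, T(8)=-82827, T(9)=-273559, T(10)=-903504, T(11)=-2984071, T(12)=-9855717, T(13)=-32551222, T(14)=-107509383, T(15)=-355079371, T(16)=-1172747496, T(17)=-3873321859; answer -3873321859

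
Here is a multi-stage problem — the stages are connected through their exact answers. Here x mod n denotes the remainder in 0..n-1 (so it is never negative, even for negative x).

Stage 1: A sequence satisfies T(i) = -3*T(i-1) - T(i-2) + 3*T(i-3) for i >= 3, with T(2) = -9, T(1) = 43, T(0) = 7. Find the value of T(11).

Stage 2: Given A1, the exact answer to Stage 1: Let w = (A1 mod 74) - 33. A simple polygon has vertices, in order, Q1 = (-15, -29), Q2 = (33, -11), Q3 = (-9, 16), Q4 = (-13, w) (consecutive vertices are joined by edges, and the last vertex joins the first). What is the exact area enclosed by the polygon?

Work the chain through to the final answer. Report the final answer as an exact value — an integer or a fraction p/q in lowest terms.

1104

Stage 1: T(3) = -3*(-9) - 1*(43) + 3*(7) = 5; iterating: T(3)=5, T(4)=123, T(5)=-401, T(6)=1095, T(7)=-2515, T(8)=5247, T(9)=-9941, T(10)=17031, T(11)=-25411; answer -25411
Stage 2: A1 = -25411; w = 12; cross terms: (-15*-11 - 33*-29)=1122, (33*16 - -9*-11)=429, (-9*12 - -13*16)=100, (-13*-29 - -15*12)=557; twice the area = |2208| = 2208; area = 1104; answer 1104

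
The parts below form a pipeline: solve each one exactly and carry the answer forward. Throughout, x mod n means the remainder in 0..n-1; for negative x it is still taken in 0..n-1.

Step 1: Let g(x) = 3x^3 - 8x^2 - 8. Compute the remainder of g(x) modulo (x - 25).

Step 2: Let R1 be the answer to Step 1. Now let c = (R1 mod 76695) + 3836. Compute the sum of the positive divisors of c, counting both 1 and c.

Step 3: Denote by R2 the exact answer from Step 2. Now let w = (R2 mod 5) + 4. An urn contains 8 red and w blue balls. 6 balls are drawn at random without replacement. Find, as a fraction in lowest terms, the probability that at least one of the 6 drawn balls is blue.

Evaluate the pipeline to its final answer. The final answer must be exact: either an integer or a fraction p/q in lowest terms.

Step 1: remainder = value at the root: 3*(25)^3 - 8*(25)^2 - 8 = (46875) + (-5000) + (-8) = 41867; answer 41867
Step 2: R1 = 41867; c = 45703; 45703 = 7 * 6529; sigma = (1 + 7) * (1 + 6529) = 8 * 6530 = 52240; answer 52240
Step 3: R2 = 52240; w = 4; total draws C(12,6) = 924; complement C(8,6) = 28; favorable 924 - 28 = 896; P = 32/33; answer 32/33

32/33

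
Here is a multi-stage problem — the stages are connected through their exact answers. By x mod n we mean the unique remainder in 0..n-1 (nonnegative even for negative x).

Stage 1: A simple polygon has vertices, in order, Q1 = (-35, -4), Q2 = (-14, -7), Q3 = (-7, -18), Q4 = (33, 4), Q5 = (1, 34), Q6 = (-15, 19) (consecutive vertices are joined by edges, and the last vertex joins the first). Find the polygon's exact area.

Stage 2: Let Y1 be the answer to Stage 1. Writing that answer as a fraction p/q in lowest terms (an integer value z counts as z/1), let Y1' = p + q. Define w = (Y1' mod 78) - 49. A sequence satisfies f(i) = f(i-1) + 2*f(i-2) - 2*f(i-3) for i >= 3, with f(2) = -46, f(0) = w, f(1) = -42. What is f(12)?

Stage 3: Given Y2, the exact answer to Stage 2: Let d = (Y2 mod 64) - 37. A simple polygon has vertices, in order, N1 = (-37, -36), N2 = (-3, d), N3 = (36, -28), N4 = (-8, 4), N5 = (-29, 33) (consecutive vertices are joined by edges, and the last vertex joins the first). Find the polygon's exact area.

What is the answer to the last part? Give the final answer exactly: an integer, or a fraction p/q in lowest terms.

2211

Stage 1: cross terms: (-35*-7 - -14*-4)=189, (-14*-18 - -7*-7)=203, (-7*4 - 33*-18)=566, (33*34 - 1*4)=1118, (1*19 - -15*34)=529, (-15*-4 - -35*19)=725; twice the area = |3330| = 3330; area = 1665; answer 1665
Stage 2: Y1 = 1665; threaded value p + q = 1666; w = -21; f(3) = 1*(-46) + 2*(-42) - 2*(-21) = -88; iterating: f(3)=-88, f(4)=-96, f(5)=-180, f(6)=-196, f(7)=-364, f(8)=-396, f(9)=-732, f(10)=-796, f(11)=-1468, f(12)=-1596; answer -1596
Stage 3: Y2 = -1596; d = -33; cross terms: (-37*-33 - -3*-36)=1113, (-3*-28 - 36*-33)=1272, (36*4 - -8*-28)=-80, (-8*33 - -29*4)=-148, (-29*-36 - -37*33)=2265; twice the area = |4422| = 4422; area = 2211; answer 2211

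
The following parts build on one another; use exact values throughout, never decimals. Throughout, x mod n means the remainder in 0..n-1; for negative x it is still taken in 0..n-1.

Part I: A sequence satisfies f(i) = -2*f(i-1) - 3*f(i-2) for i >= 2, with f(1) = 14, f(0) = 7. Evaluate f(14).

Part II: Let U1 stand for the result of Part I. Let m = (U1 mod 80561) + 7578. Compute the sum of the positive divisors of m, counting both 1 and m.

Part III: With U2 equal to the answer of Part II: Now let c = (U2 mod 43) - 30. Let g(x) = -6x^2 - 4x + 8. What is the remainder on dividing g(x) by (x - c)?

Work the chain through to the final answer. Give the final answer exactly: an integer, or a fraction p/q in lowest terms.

Part I: f(2) = -2*(14) - 3*(7) = -49; iterating: f(2)=-49, f(3)=56, f(4)=35, f(5)=-238, f(6)=371, f(7)=-28, f(8)=-1057, f(9)=2198, f(10)=-1225, f(11)=-4144, f(12)=11963, f(13)=-11494, f(14)=-12901; answer -12901
Part II: U1 = -12901; m = 75238; 75238 = 2 * 37619; sigma = (1 + 2) * (1 + 37619) = 3 * 37620 = 112860; answer 112860
Part III: U2 = 112860; c = -2; remainder = value at the root: -6*(-2)^2 - 4*(-2)^1 + 8 = (-24) + (8) + (8) = -8; answer -8

-8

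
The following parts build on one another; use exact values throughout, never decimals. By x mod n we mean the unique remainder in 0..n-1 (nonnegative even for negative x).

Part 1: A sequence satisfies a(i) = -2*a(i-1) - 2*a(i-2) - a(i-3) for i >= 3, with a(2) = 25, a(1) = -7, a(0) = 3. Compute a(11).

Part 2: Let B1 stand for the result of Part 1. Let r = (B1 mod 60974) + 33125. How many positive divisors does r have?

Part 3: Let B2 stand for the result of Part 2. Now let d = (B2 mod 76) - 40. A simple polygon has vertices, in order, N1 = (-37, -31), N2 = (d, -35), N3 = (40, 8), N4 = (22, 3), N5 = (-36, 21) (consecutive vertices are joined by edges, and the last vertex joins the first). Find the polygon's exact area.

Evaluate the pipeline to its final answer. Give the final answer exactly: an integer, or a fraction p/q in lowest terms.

Part 1: a(3) = -2*(25) - 2*(-7) - 1*(3) = -39; iterating: a(3)=-39, a(4)=35, a(5)=-17, a(6)=3, a(7)=-7, a(8)=25, a(9)=-39, a(10)=35, a(11)=-17; answer -17
Part 2: B1 = -17; r = 94082; 94082 = 2 * 47041; number of divisors = (1+1) * (1+1) = 4; answer 4
Part 3: B2 = 4; d = -36; cross terms: (-37*-35 - -36*-31)=179, (-36*8 - 40*-35)=1112, (40*3 - 22*8)=-56, (22*21 - -36*3)=570, (-36*-31 - -37*21)=1893; twice the area = |3698| = 3698; area = 1849; answer 1849

1849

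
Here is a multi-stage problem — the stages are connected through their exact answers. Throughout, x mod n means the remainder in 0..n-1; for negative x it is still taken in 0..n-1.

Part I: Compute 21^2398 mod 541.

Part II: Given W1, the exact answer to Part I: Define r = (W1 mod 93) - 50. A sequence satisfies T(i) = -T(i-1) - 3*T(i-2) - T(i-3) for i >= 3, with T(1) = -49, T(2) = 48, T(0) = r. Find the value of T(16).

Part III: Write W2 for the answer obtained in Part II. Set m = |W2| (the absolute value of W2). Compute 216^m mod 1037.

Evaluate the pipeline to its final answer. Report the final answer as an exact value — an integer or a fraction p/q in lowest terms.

497

Part I: squarings mod 541: 21^1=21, 21^2=441, 21^4=262, 21^8=478, 21^16=182, 21^32=123, 21^64=522, 21^128=361, 21^256=481, 21^512=354, 21^1024=345, 21^2048=5; 21^2398 = 21^2 * 21^4 * 21^8 * 21^16 * 21^64 * 21^256 * 21^2048 = 22 (mod 541); answer 22
Part II: W1 = 22; r = -28; T(3) = -1*(48) - 3*(-49) - 1*(-28) = 127; iterating: T(3)=127, T(4)=-222, T(5)=-207, T(6)=746, T(7)=97, T(8)=-2128, T(9)=1091, T(10)=5196, T(11)=-6341, T(12)=-10338, T(13)=24165, T(14)=13190, T(15)=-75347, T(16)=11612; answer 11612
Part III: W2 = 11612; m = 11612; squarings mod 1037: 216^1=216, 216^2=1028, 216^4=81, 216^8=339, 216^16=851, 216^32=375, 216^64=630, 216^128=766, 216^256=851, 216^512=375, 216^1024=630, 216^2048=766, 216^4096=851, 216^8192=375; 216^11612 = 216^4 * 216^8 * 216^16 * 216^64 * 216^256 * 216^1024 * 216^2048 * 216^8192 = 497 (mod 1037); answer 497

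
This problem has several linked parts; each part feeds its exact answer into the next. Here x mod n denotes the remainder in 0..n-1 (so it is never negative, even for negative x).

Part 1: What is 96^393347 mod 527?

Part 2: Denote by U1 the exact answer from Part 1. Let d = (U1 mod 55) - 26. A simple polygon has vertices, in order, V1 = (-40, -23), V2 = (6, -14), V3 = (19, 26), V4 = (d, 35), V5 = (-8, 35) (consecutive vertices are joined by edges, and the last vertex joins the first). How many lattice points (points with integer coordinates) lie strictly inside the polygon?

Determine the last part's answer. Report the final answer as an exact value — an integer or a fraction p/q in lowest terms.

1803

Part 1: squarings mod 527: 96^1=96, 96^2=257, 96^4=174, 96^8=237, 96^16=307, 96^32=443, 96^64=205, 96^128=392, 96^256=307, 96^512=443, 96^1024=205, 96^2048=392, 96^4096=307, 96^8192=443, 96^16384=205, 96^32768=392, 96^65536=307, 96^131072=443, 96^262144=205; 96^393347 = 96^1 * 96^2 * 96^128 * 96^131072 * 96^262144 = 22 (mod 527); answer 22
Part 2: U1 = 22; d = -4; cross terms: (-40*-14 - 6*-23)=698, (6*26 - 19*-14)=422, (19*35 - -4*26)=769, (-4*35 - -8*35)=140, (-8*-23 - -40*35)=1584; twice the area = |3613| = 3613; area = 3613/2; boundary points = 1 + 1 + 1 + 4 + 2 = 9; strictly interior points = area - boundary/2 + 1 = 1803; answer 1803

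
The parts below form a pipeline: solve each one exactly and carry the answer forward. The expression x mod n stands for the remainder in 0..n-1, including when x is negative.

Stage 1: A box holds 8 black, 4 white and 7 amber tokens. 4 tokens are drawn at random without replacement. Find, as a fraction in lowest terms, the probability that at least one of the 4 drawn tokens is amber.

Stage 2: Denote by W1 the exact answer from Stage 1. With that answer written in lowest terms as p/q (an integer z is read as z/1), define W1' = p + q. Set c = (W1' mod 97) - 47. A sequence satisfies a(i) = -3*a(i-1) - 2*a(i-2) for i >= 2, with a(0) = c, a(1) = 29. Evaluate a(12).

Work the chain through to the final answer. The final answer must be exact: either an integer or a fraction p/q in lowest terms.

Stage 1: total draws C(19,4) = 3876; complement C(12,4) = 495; favorable 3876 - 495 = 3381; P = 1127/1292; answer 1127/1292
Stage 2: W1 = 1127/1292; threaded value p + q = 2419; c = 44; a(2) = -3*(29) - 2*(44) = -175; iterating: a(2)=-175, a(3)=467, a(4)=-1051, a(5)=2219, a(6)=-4555, a(7)=9227, a(8)=-18571, a(9)=37259, a(10)=-74635, a(11)=149387, a(12)=-298891; answer -298891

-298891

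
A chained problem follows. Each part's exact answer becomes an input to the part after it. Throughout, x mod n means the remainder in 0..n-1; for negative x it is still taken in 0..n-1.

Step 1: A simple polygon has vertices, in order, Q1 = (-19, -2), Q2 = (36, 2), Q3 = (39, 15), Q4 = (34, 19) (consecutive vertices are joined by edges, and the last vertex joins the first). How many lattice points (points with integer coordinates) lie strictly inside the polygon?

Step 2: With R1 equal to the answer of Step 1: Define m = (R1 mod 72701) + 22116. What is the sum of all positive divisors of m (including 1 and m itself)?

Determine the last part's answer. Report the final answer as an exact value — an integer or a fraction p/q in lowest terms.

28392

Step 1: cross terms: (-19*2 - 36*-2)=34, (36*15 - 39*2)=462, (39*19 - 34*15)=231, (34*-2 - -19*19)=293; twice the area = |1020| = 1020; area = 510; boundary points = 1 + 1 + 1 + 1 = 4; strictly interior points = area - boundary/2 + 1 = 509; answer 509
Step 2: R1 = 509; m = 22625; 22625 = 5^3 * 181; sigma = (1 + 5 + 25 + 125) * (1 + 181) = 156 * 182 = 28392; answer 28392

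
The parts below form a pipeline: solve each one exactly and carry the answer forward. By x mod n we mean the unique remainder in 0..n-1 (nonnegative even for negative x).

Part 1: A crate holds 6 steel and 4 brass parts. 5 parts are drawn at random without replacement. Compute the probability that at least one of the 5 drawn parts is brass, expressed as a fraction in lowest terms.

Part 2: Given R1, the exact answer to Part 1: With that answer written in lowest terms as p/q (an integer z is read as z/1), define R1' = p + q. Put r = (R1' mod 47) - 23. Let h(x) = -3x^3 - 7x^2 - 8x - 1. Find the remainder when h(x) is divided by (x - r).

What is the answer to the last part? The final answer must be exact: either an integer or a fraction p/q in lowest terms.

Part 1: total draws C(10,5) = 252; complement C(6,5) = 6; favorable 252 - 6 = 246; P = 41/42; answer 41/42
Part 2: R1 = 41/42; threaded value p + q = 83; r = 13; remainder = value at the root: -3*(13)^3 - 7*(13)^2 - 8*(13)^1 - 1 = (-6591) + (-1183) + (-104) + (-1) = -7879; answer -7879

-7879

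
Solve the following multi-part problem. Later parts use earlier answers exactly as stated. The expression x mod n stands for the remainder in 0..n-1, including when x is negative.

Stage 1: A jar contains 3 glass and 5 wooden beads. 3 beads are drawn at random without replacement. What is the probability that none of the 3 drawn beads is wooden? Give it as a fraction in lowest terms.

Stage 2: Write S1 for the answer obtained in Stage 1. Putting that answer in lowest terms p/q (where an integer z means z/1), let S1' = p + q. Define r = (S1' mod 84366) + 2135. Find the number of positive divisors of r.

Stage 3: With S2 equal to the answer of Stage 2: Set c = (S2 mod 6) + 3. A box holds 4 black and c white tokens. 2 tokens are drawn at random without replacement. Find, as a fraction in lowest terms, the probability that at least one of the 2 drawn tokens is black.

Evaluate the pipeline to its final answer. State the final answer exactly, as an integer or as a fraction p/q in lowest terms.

34/55

Stage 1: total draws C(8,3) = 56; favorable C(3,3) = 1; P = 1/56; answer 1/56
Stage 2: S1 = 1/56; threaded value p + q = 57; r = 2192; 2192 = 2^4 * 137; number of divisors = (4+1) * (1+1) = 10; answer 10
Stage 3: S2 = 10; c = 7; total draws C(11,2) = 55; complement C(7,2) = 21; favorable 55 - 21 = 34; P = 34/55; answer 34/55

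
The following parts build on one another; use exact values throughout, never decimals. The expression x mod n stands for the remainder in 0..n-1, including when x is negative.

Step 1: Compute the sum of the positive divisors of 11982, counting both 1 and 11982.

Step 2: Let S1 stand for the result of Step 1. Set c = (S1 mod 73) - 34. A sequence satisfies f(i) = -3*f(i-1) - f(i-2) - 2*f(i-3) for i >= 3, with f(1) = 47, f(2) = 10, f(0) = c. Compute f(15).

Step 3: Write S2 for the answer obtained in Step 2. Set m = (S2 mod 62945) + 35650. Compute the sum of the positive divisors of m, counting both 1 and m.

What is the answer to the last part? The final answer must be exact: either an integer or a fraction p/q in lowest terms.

Step 1: 11982 = 2 * 3 * 1997; sigma = (1 + 2) * (1 + 3) * (1 + 1997) = 3 * 4 * 1998 = 23976; answer 23976
Step 2: S1 = 23976; c = -2; f(3) = -3*(10) - 1*(47) - 2*(-2) = -73; iterating: f(3)=-73, f(4)=115, f(5)=-292, f(6)=907, f(7)=-2659, f(8)=7654, f(9)=-22117, f(10)=64015, f(11)=-185236, f(12)=535927, f(13)=-1550575, f(14)=4486270, f(15)=-12980089; answer -12980089
Step 3: S2 = -12980089; m = 85176; 85176 = 2^3 * 3^2 * 7 * 13^2; sigma = (1 + 2 + 4 + 8) * (1 + 3 + 9) * (1 + 7) * (1 + 13 + 169) = 15 * 13 * 8 * 183 = 285480; answer 285480

285480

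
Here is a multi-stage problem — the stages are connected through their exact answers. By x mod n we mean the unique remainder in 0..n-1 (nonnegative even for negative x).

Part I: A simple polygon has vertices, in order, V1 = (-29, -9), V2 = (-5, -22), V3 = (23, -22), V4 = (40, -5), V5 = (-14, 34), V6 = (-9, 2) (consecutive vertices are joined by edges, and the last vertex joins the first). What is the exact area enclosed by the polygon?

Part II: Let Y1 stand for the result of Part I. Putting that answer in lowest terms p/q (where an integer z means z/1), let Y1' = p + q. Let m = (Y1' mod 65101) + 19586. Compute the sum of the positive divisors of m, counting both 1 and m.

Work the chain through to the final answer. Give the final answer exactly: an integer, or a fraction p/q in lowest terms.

23270

Part I: cross terms: (-29*-22 - -5*-9)=593, (-5*-22 - 23*-22)=616, (23*-5 - 40*-22)=765, (40*34 - -14*-5)=1290, (-14*2 - -9*34)=278, (-9*-9 - -29*2)=139; twice the area = |3681| = 3681; area = 3681/2; answer 3681/2
Part II: Y1 = 3681/2; threaded value p + q = 3683; m = 23269; 23269 is prime, so its only divisors are 1 and 23269; sigma = 1 + 23269 = 23270; answer 23270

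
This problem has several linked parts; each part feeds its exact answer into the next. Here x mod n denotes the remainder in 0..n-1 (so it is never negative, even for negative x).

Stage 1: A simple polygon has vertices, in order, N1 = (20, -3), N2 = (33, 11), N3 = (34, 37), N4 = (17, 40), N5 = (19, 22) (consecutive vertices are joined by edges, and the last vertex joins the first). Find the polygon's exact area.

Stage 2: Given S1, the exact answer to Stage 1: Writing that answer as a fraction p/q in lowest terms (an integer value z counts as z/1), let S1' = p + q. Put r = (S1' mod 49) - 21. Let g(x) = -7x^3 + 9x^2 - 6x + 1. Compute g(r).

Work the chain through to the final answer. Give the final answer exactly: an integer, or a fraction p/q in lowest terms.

Stage 1: cross terms: (20*11 - 33*-3)=319, (33*37 - 34*11)=847, (34*40 - 17*37)=731, (17*22 - 19*40)=-386, (19*-3 - 20*22)=-497; twice the area = |1014| = 1014; area = 507; answer 507
Stage 2: S1 = 507; threaded value p + q = 508; r = -3; -7*(-3)^3 + 9*(-3)^2 - 6*(-3)^1 + 1 = (189) + (81) + (18) + (1) = 289; answer 289

289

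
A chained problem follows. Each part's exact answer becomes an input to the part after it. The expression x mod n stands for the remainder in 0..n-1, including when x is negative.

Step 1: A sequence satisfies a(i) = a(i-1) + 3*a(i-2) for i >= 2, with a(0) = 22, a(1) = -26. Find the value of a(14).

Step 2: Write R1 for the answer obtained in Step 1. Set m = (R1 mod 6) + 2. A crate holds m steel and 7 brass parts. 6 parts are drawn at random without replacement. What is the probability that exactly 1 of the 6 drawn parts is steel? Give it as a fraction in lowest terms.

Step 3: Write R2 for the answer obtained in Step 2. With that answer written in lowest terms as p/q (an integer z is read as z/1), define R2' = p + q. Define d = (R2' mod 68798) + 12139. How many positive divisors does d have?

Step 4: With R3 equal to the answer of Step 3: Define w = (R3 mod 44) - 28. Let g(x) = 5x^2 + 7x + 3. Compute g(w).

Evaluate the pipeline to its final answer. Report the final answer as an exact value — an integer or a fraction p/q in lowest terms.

Step 1: a(2) = 1*(-26) + 3*(22) = 40; iterating: a(2)=40, a(3)=-38, a(4)=82, a(5)=-32, a(6)=214, a(7)=118, a(8)=760, a(9)=1114, a(10)=3394, a(11)=6736, a(12)=16918, a(13)=37126, a(14)=87880; answer 87880
Step 2: R1 = 87880; m = 6; total draws C(13,6) = 1716; favorable C(6,1)*C(7,5) = 126; P = 21/286; answer 21/286
Step 3: R2 = 21/286; threaded value p + q = 307; d = 12446; 12446 = 2 * 7^2 * 127; number of divisors = (1+1) * (2+1) * (1+1) = 12; answer 12
Step 4: R3 = 12; w = -16; 5*(-16)^2 + 7*(-16)^1 + 3 = (1280) + (-112) + (3) = 1171; answer 1171

1171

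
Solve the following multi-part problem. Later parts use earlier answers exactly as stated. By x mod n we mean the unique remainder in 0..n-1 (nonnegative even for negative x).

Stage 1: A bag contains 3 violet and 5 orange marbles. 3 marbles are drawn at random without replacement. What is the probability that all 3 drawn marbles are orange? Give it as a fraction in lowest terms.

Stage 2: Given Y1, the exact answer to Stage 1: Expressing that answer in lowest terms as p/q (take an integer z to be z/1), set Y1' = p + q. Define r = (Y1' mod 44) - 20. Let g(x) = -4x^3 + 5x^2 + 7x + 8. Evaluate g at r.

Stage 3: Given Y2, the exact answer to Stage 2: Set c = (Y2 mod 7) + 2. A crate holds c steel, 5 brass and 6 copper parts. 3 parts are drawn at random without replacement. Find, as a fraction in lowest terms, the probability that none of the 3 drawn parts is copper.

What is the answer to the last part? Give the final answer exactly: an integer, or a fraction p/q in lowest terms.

3/14

Stage 1: total draws C(8,3) = 56; favorable C(5,3) = 10; P = 5/28; answer 5/28
Stage 2: Y1 = 5/28; threaded value p + q = 33; r = 13; -4*(13)^3 + 5*(13)^2 + 7*(13)^1 + 8 = (-8788) + (845) + (91) + (8) = -7844; answer -7844
Stage 3: Y2 = -7844; c = 5; total draws C(16,3) = 560; favorable C(10,3) = 120; P = 3/14; answer 3/14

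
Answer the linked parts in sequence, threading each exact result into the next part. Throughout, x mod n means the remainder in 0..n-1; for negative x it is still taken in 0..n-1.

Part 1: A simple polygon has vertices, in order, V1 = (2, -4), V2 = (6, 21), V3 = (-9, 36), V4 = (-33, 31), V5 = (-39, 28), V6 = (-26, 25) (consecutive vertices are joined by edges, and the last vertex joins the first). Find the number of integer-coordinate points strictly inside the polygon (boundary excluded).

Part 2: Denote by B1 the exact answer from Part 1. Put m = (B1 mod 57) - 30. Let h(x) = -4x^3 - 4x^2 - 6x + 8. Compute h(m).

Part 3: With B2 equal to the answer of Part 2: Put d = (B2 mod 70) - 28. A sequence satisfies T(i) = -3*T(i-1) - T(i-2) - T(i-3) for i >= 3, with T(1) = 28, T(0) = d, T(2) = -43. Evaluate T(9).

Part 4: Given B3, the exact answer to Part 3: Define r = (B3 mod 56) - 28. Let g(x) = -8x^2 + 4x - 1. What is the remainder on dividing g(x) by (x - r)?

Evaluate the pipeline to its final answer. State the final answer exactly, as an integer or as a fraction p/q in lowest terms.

-1985

Part 1: cross terms: (2*21 - 6*-4)=66, (6*36 - -9*21)=405, (-9*31 - -33*36)=909, (-33*28 - -39*31)=285, (-39*25 - -26*28)=-247, (-26*-4 - 2*25)=54; twice the area = |1472| = 1472; area = 736; boundary points = 1 + 15 + 1 + 3 + 1 + 1 = 22; strictly interior points = area - boundary/2 + 1 = 726; answer 726
Part 2: B1 = 726; m = 12; -4*(12)^3 - 4*(12)^2 - 6*(12)^1 + 8 = (-6912) + (-576) + (-72) + (8) = -7552; answer -7552
Part 3: B2 = -7552; d = -20; T(3) = -3*(-43) - 1*(28) - 1*(-20) = 121; iterating: T(3)=121, T(4)=-348, T(5)=966, T(6)=-2671, T(7)=7395, T(8)=-20480, T(9)=56716; answer 56716
Part 4: B3 = 56716; r = 16; remainder = value at the root: -8*(16)^2 + 4*(16)^1 - 1 = (-2048) + (64) + (-1) = -1985; answer -1985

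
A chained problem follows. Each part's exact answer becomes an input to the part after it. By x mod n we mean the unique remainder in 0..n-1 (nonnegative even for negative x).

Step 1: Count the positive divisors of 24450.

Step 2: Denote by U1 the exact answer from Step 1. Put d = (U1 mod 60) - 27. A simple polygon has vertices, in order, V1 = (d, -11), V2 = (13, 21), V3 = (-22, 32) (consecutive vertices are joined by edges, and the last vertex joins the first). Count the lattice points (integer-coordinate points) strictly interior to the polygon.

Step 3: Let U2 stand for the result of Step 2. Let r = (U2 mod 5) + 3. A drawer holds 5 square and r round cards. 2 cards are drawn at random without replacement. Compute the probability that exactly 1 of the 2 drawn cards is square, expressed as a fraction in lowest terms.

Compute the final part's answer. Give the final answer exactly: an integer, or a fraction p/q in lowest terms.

15/28

Step 1: 24450 = 2 * 3 * 5^2 * 163; number of divisors = (1+1) * (1+1) * (2+1) * (1+1) = 24; answer 24
Step 2: U1 = 24; d = -3; cross terms: (-3*21 - 13*-11)=80, (13*32 - -22*21)=878, (-22*-11 - -3*32)=338; twice the area = |1296| = 1296; area = 648; boundary points = 16 + 1 + 1 = 18; strictly interior points = area - boundary/2 + 1 = 640; answer 640
Step 3: U2 = 640; r = 3; total draws C(8,2) = 28; favorable C(5,1)*C(3,1) = 15; P = 15/28; answer 15/28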